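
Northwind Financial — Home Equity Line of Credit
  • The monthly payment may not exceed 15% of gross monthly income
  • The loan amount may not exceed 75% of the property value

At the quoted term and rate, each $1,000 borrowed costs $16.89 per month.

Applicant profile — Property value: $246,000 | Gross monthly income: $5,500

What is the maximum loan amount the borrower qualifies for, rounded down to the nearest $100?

$48,800

Payment cap: 15% × $5,500 = $825/month.
At $16.89 per $1,000, that supports 825/16.89 × 1,000 ≈ $48,845 → $48,800.
LTV cap: 75% × $246,000 = $184,500 → $184,500.
Binding constraint: payment-to-income.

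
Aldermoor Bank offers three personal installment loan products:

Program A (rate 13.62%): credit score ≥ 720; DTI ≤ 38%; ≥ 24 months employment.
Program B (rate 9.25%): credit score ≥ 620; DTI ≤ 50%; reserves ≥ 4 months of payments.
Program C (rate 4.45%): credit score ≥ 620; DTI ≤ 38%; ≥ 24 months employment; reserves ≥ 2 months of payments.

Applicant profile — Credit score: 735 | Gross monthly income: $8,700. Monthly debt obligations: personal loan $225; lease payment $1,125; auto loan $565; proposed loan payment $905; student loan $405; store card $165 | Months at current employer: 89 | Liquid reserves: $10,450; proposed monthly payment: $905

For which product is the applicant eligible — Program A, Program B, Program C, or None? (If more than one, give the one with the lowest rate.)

Program B

Total debts = (225 + 1,125 + 565 + 905 + 405 + 165) = 3,390; DTI = 3,390/8,700 = 39%.
Reserves = 10,450/905 = 11.5 months.
Program A: score 735 ≥ 720; DTI 39% > 38%; employment 89 ≥ 24 mo → does not qualify.
Program B: score 735 ≥ 620; DTI 39% ≤ 50%; reserves 11.5 ≥ 4 mo → qualifies.
Program C: score 735 ≥ 620; DTI 39% > 38%; employment 89 ≥ 24 mo; reserves 11.5 ≥ 2 mo → does not qualify.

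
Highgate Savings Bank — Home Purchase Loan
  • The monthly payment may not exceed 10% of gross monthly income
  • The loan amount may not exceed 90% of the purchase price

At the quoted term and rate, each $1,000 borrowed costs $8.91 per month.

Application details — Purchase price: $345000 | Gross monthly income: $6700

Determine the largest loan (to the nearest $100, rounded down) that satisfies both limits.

$75,100

Payment cap: 10% × $6,700 = $670/month.
At $8.91 per $1,000, that supports 670/8.91 × 1,000 ≈ $75,196 → $75,100.
LTV cap: 90% × $345,000 = $310,500 → $310,500.
Binding constraint: payment-to-income.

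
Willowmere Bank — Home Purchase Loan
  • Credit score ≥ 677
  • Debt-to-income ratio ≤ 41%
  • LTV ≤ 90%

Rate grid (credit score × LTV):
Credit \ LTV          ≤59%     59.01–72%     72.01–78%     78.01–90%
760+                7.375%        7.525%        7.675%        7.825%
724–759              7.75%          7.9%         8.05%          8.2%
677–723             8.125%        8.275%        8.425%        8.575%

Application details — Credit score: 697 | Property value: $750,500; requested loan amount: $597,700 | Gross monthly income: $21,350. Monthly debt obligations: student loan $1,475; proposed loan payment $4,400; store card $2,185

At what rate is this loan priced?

8.575%

Credit score 697 ≥ 677; Total monthly debts = (1,475 + 4,400 + 2,185) = 8,060. DTI: 8,060 ÷ 21,350 = 37.8%, within the 41% cap
LTV: 597,700 ÷ 750,500 = 79.6%, within 90% cap
Score 697 is in the 677–723 band; LTV 79.6% is in the 78.01–90% band → 8.575%.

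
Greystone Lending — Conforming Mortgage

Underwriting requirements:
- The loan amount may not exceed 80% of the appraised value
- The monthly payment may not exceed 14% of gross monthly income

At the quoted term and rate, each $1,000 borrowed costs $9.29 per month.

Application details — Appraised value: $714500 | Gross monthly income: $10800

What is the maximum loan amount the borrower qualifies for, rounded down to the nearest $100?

Payment cap: 14% × $10,800 = $1,512/month.
At $9.29 per $1,000, that supports 1,512/9.29 × 1,000 ≈ $162,755 → $162,700.
LTV cap: 80% × $714,500 = $571,600 → $571,600.
Binding constraint: payment-to-income.

$162,700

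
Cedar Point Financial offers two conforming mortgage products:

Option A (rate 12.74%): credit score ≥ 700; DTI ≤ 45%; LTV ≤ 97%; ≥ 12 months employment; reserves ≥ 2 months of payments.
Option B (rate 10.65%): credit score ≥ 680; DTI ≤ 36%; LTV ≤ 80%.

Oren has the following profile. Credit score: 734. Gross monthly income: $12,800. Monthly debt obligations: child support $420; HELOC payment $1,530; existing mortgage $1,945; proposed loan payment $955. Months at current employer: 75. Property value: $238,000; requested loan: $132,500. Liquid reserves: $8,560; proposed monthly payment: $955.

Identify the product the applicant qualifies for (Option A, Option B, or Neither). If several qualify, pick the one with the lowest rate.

Option A

Total debts = (420 + 1,530 + 1,945 + 955) = 4,850; DTI = 4,850/12,800 = 37.9%.
LTV = 132,500/238,000 = 55.7%.
Reserves = 8,560/955 = 9.0 months.
Option A: score 734 ≥ 700; DTI 37.9% ≤ 45%; LTV 55.7% ≤ 97%; employment 75 ≥ 12 mo; reserves 9.0 ≥ 2 mo → qualifies.
Option B: score 734 ≥ 680; DTI 37.9% > 36%; LTV 55.7% ≤ 80% → does not qualify.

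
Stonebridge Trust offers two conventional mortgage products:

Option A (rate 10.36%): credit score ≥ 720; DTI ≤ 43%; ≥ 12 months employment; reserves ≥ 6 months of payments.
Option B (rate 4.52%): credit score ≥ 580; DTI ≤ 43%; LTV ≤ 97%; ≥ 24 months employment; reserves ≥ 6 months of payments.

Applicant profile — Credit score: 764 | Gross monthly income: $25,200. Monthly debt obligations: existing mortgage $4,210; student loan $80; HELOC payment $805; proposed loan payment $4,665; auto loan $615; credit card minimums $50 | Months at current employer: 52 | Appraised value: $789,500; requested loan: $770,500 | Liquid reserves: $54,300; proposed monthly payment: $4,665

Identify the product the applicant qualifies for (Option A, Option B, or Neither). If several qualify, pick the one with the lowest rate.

Option A

Total debts = (4,210 + 80 + 805 + 4,665 + 615 + 50) = 10,425; DTI = 10,425/25,200 = 41.4%.
LTV = 770,500/789,500 = 97.6%.
Reserves = 54,300/4,665 = 11.6 months.
Option A: score 764 ≥ 720; DTI 41.4% ≤ 43%; employment 52 ≥ 12 mo; reserves 11.6 ≥ 6 mo → qualifies.
Option B: score 764 ≥ 580; DTI 41.4% ≤ 43%; LTV 97.6% > 97%; employment 52 ≥ 24 mo; reserves 11.6 ≥ 6 mo → does not qualify.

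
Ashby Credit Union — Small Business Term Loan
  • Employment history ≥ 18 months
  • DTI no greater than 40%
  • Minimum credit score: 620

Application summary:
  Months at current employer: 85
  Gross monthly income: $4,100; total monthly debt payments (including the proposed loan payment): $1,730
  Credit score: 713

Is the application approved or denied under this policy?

Employment 85 ≥ 18 months
DTI = 1,730/4,100 = 42.2% > 40%
Credit score 713 ≥ 620 (meets)
Fails on DTI.

Denied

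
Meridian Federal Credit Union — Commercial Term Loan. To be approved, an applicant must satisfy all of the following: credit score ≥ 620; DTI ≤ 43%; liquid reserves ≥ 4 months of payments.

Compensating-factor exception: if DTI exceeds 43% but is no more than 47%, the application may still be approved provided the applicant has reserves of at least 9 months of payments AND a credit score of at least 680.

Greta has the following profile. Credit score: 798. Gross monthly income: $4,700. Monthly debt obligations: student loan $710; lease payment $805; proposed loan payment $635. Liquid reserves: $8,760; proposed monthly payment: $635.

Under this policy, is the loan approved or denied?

Credit score 798 ≥ 620 (meets base)
Total debts = (710 + 805 + 635) = 2,150. DTI: 2,150 ÷ 4,700 = 45.7%, over the 43% base limit.
Liquid reserves cover 8,760/635 = 13.8 months — ≥ 4 required
DTI 45.7% is within the 43%–47% exception band; checking compensating factors.
Override check — reserves: 13.8 mo (ok); score: 798 (ok).
Both compensating conditions met → exception applies.

Approved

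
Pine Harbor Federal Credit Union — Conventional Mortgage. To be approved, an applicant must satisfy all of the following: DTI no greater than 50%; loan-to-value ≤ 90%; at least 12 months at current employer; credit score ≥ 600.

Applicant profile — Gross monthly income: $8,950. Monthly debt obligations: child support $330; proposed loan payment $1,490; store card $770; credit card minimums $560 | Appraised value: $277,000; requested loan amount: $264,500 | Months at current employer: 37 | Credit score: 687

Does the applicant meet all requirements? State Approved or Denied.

Denied

Total monthly debts = (330 + 1,490 + 770 + 560) = 3,150. Debt-to-income = 3,150/8,950 = 35.2% — meets 50% limit
LTV = 264,500/277,000 = 95.5% > 90%
Employment 37 ≥ 12 months
Credit score 687 ≥ 600 (meets)
Fails on LTV.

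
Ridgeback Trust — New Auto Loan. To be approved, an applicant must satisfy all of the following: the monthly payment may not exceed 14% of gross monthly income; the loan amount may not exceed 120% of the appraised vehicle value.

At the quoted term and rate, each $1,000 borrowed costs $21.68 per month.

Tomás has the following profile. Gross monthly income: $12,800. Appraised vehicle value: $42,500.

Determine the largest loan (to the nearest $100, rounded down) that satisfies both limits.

$51,000

Payment cap: 14% × $12,800 = $1,792/month.
At $21.68 per $1,000, that supports 1,792/21.68 × 1,000 ≈ $82,656 → $82,600.
LTV cap: 120% × $42,500 = $51,000 → $51,000.
Binding constraint: loan-to-value.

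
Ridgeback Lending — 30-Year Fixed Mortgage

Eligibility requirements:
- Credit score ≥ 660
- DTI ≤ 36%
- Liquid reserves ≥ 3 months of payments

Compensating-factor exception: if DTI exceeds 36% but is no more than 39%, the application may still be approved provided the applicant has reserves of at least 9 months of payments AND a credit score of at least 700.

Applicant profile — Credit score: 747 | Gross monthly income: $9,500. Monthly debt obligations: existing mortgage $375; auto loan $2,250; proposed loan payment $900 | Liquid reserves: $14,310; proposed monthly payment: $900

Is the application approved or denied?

Credit score 747 ≥ 660 (meets base)
Total debts = (375 + 2,250 + 900) = 3,525. DTI = 3,525/9,500 = 37.1% > 36% — standard DTI limit exceeded.
Reserves = 14,310/900 = 15.9 months ≥ 3
DTI 37.1% is within the 36%–39% exception band; checking compensating factors.
Override check — reserves: 15.9 mo (ok); score: 747 (ok).
Both compensating conditions met → exception applies.

Approved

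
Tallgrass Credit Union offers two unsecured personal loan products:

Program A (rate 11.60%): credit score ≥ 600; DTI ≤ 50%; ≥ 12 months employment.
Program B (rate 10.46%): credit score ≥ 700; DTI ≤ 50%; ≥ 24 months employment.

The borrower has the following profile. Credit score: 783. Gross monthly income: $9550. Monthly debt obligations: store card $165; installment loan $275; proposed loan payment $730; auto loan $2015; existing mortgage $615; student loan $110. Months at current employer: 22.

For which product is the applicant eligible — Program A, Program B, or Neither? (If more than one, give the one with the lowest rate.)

Total debts = (165 + 275 + 730 + 2,015 + 615 + 110) = 3,910; DTI = 3,910/9,550 = 40.9%.
Program A: score 783 ≥ 600; DTI 40.9% ≤ 50%; employment 22 ≥ 12 mo → qualifies.
Program B: score 783 ≥ 700; DTI 40.9% ≤ 50%; employment 22 < 24 mo → does not qualify.

Program A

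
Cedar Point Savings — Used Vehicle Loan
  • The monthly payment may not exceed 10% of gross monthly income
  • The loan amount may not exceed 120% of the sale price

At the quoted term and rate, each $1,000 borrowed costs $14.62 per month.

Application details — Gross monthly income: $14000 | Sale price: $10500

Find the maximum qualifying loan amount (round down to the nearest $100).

$12,600

Payment cap: 10% × $14,000 = $1,400/month.
At $14.62 per $1,000, that supports 1,400/14.62 × 1,000 ≈ $95,759 → $95,700.
LTV cap: 120% × $10,500 = $12,600 → $12,600.
Binding constraint: loan-to-value.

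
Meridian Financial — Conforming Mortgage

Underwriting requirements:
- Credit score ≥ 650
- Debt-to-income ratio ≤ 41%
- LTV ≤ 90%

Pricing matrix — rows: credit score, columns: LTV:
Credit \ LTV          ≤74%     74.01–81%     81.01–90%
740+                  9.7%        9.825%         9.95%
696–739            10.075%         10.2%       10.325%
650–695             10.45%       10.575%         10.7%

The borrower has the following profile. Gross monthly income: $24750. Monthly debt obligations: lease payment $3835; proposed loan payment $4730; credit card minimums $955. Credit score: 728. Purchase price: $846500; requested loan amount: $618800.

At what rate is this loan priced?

Credit score 728 ≥ 650; Total monthly debts = (3,835 + 4,730 + 955) = 9,520. DTI = 9,520/24,750 = 38.5% ≤ 41%
Loan-to-value = 618,800/846,500 = 73.1% — pass (90% max)
Row: 728 falls in 696–739. Column: 73.1% falls in ≤74%. Rate = 10.075%.

10.075%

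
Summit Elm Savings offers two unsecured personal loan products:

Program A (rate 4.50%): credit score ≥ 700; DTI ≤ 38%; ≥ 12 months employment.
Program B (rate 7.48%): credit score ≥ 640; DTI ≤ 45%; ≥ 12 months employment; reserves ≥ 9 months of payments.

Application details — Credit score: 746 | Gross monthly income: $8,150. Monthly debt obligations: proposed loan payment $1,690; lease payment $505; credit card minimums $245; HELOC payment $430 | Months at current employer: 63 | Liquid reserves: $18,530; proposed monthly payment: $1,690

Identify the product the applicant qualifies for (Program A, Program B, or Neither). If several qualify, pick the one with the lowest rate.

Program A

Total debts = (1,690 + 505 + 245 + 430) = 2,870; DTI = 2,870/8,150 = 35.2%.
Reserves = 18,530/1,690 = 11.0 months.
Program A: score 746 ≥ 700; DTI 35.2% ≤ 38%; employment 63 ≥ 12 mo → qualifies.
Program B: score 746 ≥ 640; DTI 35.2% ≤ 45%; employment 63 ≥ 12 mo; reserves 11.0 ≥ 9 mo → qualifies.
Qualifying: Program A, Program B. Lowest rate is 4.50% → Program A.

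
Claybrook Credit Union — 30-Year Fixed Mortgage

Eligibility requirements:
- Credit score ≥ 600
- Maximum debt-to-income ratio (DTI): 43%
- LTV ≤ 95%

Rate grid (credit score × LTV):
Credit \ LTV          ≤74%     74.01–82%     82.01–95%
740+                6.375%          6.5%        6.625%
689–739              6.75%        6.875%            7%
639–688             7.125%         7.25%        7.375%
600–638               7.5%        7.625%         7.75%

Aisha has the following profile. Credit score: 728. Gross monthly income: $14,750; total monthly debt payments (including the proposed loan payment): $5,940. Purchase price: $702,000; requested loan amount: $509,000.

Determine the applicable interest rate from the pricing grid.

6.75%

Credit score 728 ≥ 600; DTI: 5,940 ÷ 14,750 = 40.3%, within the 43% cap
LTV = 509,000/702,000 = 72.5% ≤ 95%
Row: 728 falls in 689–739. Column: 72.5% falls in ≤74%. Rate = 6.75%.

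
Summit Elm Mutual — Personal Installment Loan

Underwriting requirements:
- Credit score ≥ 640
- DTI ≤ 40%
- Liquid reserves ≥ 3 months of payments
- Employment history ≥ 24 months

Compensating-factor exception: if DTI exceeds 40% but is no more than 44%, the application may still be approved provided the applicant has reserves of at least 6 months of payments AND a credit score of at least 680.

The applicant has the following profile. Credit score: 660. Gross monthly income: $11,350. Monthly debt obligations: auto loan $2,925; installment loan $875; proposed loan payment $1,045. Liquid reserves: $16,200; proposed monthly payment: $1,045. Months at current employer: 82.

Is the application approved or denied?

Credit score 660 ≥ 640 (meets base)
Total debts = (2,925 + 875 + 1,045) = 4,845. DTI = 4,845/11,350 = 42.7% > 40% — standard DTI limit exceeded.
Liquid reserves cover 16,200/1,045 = 15.5 months — ≥ 3 required
Employment 82 ≥ 24 months
42.7% falls in the override range (40%–44%), so the compensating-factor test applies.
Override check — reserves: 15.5 mo (ok); score: 660 (below 680).
Override conditions not both satisfied; exception does not apply.

Denied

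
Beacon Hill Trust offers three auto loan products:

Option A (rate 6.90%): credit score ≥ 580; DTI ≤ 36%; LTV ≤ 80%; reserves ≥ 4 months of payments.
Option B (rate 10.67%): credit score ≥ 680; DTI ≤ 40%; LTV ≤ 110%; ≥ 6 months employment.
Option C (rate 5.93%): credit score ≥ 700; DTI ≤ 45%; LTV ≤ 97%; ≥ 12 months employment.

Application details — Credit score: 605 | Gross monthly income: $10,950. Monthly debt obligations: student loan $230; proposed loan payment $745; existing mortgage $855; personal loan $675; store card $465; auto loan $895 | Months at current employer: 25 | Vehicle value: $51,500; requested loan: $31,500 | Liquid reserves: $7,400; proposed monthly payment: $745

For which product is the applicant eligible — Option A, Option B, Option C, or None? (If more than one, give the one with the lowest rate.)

Total debts = (230 + 745 + 855 + 675 + 465 + 895) = 3,865; DTI = 3,865/10,950 = 35.3%.
LTV = 31,500/51,500 = 61.2%.
Reserves = 7,400/745 = 9.9 months.
Option A: score 605 ≥ 580; DTI 35.3% ≤ 36%; LTV 61.2% ≤ 80%; reserves 9.9 ≥ 4 mo → qualifies.
Option B: score 605 < 680; DTI 35.3% ≤ 40%; LTV 61.2% ≤ 110%; employment 25 ≥ 6 mo → does not qualify.
Option C: score 605 < 700; DTI 35.3% ≤ 45%; LTV 61.2% ≤ 97%; employment 25 ≥ 12 mo → does not qualify.

Option A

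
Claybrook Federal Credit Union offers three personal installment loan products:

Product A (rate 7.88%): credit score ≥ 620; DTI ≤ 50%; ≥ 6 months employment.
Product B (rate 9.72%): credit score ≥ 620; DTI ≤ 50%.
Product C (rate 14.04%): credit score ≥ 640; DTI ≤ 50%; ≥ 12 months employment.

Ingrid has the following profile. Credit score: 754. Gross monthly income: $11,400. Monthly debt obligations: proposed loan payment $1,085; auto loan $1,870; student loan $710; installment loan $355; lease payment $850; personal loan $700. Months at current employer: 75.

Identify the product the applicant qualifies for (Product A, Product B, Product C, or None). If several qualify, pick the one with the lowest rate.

Total debts = (1,085 + 1,870 + 710 + 355 + 850 + 700) = 5,570; DTI = 5,570/11,400 = 48.9%.
Product A: score 754 ≥ 620; DTI 48.9% ≤ 50%; employment 75 ≥ 6 mo → qualifies.
Product B: score 754 ≥ 620; DTI 48.9% ≤ 50% → qualifies.
Product C: score 754 ≥ 640; DTI 48.9% ≤ 50%; employment 75 ≥ 12 mo → qualifies.
Qualifying: Product A, Product B, Product C. Lowest rate is 7.88% → Product A.

Product A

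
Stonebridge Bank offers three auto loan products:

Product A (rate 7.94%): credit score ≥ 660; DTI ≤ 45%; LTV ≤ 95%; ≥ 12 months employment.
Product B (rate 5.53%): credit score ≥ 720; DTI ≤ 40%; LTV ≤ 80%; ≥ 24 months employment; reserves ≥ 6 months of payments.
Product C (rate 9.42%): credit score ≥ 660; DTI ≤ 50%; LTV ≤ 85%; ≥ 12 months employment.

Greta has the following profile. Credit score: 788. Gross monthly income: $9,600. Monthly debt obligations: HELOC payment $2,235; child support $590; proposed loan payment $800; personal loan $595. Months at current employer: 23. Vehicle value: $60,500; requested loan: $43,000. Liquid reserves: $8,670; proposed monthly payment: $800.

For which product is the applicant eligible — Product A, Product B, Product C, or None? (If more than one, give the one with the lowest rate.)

Product A

Total debts = (2,235 + 590 + 800 + 595) = 4,220; DTI = 4,220/9,600 = 44%.
LTV = 43,000/60,500 = 71.1%.
Reserves = 8,670/800 = 10.8 months.
Product A: score 788 ≥ 660; DTI 44% ≤ 45%; LTV 71.1% ≤ 95%; employment 23 ≥ 12 mo → qualifies.
Product B: score 788 ≥ 720; DTI 44% > 40%; LTV 71.1% ≤ 80%; employment 23 < 24 mo; reserves 10.8 ≥ 6 mo → does not qualify.
Product C: score 788 ≥ 660; DTI 44% ≤ 50%; LTV 71.1% ≤ 85%; employment 23 ≥ 12 mo → qualifies.
Qualifying: Product A, Product C. Lowest rate is 7.94% → Product A.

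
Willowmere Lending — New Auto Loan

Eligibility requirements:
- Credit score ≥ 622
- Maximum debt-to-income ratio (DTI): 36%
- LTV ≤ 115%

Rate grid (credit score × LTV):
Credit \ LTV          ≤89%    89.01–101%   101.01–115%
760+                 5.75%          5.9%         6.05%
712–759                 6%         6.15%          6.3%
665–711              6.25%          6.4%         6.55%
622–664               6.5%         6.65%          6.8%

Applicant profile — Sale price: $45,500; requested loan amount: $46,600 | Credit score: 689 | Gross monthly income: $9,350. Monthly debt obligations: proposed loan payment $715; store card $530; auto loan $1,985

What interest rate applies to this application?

6.55%

Credit score 689 ≥ 622; Total monthly debts = (715 + 530 + 1,985) = 3,230. Debt-to-income = 3,230/9,350 = 34.5% — meets 36% limit
LTV = 46,600/45,500 = 102.4% ≤ 115%
Row: 689 falls in 665–711. Column: 102.4% falls in 101.01–115%. Rate = 6.55%.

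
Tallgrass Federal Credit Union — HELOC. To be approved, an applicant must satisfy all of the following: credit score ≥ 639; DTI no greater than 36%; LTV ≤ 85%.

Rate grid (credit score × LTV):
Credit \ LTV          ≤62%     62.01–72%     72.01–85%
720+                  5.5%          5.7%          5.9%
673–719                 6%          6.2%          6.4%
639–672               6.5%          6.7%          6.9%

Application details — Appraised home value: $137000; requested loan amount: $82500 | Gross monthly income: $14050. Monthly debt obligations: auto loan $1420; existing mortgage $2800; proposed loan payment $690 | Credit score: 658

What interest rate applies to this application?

Credit score 658 ≥ 639; Total monthly debts = (1,420 + 2,800 + 690) = 4,910. DTI = 4,910/14,050 = 34.9% ≤ 36%
Loan-to-value = 82,500/137,000 = 60.2% — pass (85% max)
Score 658 is in the 639–672 band; LTV 60.2% is in the ≤62% band → 6.5%.

6.5%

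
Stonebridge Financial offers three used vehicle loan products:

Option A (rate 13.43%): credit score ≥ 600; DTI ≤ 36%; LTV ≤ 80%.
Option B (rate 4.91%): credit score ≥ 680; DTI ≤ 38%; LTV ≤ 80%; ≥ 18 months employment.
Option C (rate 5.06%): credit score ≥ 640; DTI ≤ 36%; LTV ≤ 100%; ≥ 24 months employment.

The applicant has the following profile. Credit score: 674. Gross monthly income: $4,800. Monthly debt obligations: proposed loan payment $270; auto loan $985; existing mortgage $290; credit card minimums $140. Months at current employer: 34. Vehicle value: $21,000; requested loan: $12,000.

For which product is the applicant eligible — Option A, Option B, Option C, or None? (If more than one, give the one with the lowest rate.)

Total debts = (270 + 985 + 290 + 140) = 1,685; DTI = 1,685/4,800 = 35.1%.
LTV = 12,000/21,000 = 57.1%.
Option A: score 674 ≥ 600; DTI 35.1% ≤ 36%; LTV 57.1% ≤ 80% → qualifies.
Option B: score 674 < 680; DTI 35.1% ≤ 38%; LTV 57.1% ≤ 80%; employment 34 ≥ 18 mo → does not qualify.
Option C: score 674 ≥ 640; DTI 35.1% ≤ 36%; LTV 57.1% ≤ 100%; employment 34 ≥ 24 mo → qualifies.
Qualifying: Option A, Option C. Lowest rate is 5.06% → Option C.

Option C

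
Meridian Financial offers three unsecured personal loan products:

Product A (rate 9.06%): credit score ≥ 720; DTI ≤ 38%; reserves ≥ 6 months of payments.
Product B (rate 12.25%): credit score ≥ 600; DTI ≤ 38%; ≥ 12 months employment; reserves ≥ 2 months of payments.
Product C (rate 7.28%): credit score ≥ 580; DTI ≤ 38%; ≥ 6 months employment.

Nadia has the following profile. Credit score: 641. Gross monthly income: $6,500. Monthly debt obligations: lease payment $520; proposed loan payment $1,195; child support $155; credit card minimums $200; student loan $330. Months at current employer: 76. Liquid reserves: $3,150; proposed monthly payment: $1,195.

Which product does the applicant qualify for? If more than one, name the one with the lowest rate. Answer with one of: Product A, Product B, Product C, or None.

Total debts = (520 + 1,195 + 155 + 200 + 330) = 2,400; DTI = 2,400/6,500 = 36.9%.
Reserves = 3,150/1,195 = 2.6 months.
Product A: score 641 < 720; DTI 36.9% ≤ 38%; reserves 2.6 < 6 mo → does not qualify.
Product B: score 641 ≥ 600; DTI 36.9% ≤ 38%; employment 76 ≥ 12 mo; reserves 2.6 ≥ 2 mo → qualifies.
Product C: score 641 ≥ 580; DTI 36.9% ≤ 38%; employment 76 ≥ 6 mo → qualifies.
Qualifying: Product B, Product C. Lowest rate is 7.28% → Product C.

Product C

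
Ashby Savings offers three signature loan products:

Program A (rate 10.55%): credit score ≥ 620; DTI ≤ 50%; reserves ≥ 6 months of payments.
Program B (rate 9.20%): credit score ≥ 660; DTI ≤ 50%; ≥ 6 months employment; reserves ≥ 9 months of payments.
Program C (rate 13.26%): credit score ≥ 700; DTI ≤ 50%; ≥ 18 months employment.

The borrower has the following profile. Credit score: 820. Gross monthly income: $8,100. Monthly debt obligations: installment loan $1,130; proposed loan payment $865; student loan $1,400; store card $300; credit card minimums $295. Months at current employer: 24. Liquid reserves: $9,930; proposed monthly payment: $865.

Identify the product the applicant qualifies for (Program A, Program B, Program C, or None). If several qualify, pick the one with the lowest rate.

Program B

Total debts = (1,130 + 865 + 1,400 + 300 + 295) = 3,990; DTI = 3,990/8,100 = 49.3%.
Reserves = 9,930/865 = 11.5 months.
Program A: score 820 ≥ 620; DTI 49.3% ≤ 50%; reserves 11.5 ≥ 6 mo → qualifies.
Program B: score 820 ≥ 660; DTI 49.3% ≤ 50%; employment 24 ≥ 6 mo; reserves 11.5 ≥ 9 mo → qualifies.
Program C: score 820 ≥ 700; DTI 49.3% ≤ 50%; employment 24 ≥ 18 mo → qualifies.
Qualifying: Program A, Program B, Program C. Lowest rate is 9.20% → Program B.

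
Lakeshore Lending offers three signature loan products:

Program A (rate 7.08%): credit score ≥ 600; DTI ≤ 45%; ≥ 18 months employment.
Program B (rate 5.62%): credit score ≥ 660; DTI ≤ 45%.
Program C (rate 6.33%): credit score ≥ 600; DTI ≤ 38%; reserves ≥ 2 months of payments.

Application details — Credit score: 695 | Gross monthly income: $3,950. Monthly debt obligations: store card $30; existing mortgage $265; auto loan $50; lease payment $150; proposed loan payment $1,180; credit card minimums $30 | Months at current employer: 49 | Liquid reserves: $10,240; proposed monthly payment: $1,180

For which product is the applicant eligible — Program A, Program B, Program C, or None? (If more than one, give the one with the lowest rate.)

Program B

Total debts = (30 + 265 + 50 + 150 + 1,180 + 30) = 1,705; DTI = 1,705/3,950 = 43.2%.
Reserves = 10,240/1,180 = 8.7 months.
Program A: score 695 ≥ 600; DTI 43.2% ≤ 45%; employment 49 ≥ 18 mo → qualifies.
Program B: score 695 ≥ 660; DTI 43.2% ≤ 45% → qualifies.
Program C: score 695 ≥ 600; DTI 43.2% > 38%; reserves 8.7 ≥ 2 mo → does not qualify.
Qualifying: Program A, Program B. Lowest rate is 5.62% → Program B.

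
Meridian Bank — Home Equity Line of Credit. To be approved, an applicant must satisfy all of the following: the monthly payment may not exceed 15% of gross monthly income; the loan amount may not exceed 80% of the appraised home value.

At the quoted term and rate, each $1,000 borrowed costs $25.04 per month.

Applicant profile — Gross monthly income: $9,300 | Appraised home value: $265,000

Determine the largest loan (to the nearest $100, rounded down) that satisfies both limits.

Payment cap: 15% × $9,300 = $1,395/month.
At $25.04 per $1,000, that supports 1,395/25.04 × 1,000 ≈ $55,710 → $55,700.
LTV cap: 80% × $265,000 = $212,000 → $212,000.
Binding constraint: payment-to-income.

$55,700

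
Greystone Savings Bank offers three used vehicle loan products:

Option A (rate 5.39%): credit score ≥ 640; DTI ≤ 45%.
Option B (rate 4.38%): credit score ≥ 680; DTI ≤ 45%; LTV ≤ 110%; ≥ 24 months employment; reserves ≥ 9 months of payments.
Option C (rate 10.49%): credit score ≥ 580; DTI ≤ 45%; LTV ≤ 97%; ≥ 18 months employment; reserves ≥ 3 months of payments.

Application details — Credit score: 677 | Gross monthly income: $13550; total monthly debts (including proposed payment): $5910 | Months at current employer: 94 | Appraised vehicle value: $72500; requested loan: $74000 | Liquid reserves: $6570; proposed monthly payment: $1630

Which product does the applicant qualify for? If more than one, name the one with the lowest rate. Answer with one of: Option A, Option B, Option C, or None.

Option A

DTI = 5,910/13,550 = 43.6%.
LTV = 74,000/72,500 = 102.1%.
Reserves = 6,570/1,630 = 4.0 months.
Option A: score 677 ≥ 640; DTI 43.6% ≤ 45% → qualifies.
Option B: score 677 < 680; DTI 43.6% ≤ 45%; LTV 102.1% ≤ 110%; employment 94 ≥ 24 mo; reserves 4.0 < 9 mo → does not qualify.
Option C: score 677 ≥ 580; DTI 43.6% ≤ 45%; LTV 102.1% > 97%; employment 94 ≥ 18 mo; reserves 4.0 ≥ 3 mo → does not qualify.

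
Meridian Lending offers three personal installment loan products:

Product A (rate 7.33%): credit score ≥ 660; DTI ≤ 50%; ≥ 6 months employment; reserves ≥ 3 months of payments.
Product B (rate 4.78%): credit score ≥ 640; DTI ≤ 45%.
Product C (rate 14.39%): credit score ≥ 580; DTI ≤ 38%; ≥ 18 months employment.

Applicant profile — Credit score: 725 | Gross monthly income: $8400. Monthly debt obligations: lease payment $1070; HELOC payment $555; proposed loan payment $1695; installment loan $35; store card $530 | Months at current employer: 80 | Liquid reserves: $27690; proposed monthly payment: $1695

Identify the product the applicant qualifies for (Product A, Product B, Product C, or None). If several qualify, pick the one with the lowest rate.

Total debts = (1,070 + 555 + 1,695 + 35 + 530) = 3,885; DTI = 3,885/8,400 = 46.2%.
Reserves = 27,690/1,695 = 16.3 months.
Product A: score 725 ≥ 660; DTI 46.2% ≤ 50%; employment 80 ≥ 6 mo; reserves 16.3 ≥ 3 mo → qualifies.
Product B: score 725 ≥ 640; DTI 46.2% > 45% → does not qualify.
Product C: score 725 ≥ 580; DTI 46.2% > 38%; employment 80 ≥ 18 mo → does not qualify.

Product A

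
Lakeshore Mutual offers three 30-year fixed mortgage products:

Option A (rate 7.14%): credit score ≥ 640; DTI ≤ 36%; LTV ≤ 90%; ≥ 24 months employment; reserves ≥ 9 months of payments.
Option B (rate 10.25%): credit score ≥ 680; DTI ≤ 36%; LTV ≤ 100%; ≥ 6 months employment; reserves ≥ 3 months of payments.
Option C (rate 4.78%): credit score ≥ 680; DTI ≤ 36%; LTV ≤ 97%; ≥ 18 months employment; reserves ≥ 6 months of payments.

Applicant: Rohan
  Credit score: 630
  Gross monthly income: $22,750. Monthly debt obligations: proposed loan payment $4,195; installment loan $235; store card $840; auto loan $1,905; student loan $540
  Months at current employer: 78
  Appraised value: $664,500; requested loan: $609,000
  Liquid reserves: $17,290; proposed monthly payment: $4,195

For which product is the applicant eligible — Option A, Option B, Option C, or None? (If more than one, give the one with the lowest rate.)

None

Total debts = (4,195 + 235 + 840 + 1,905 + 540) = 7,715; DTI = 7,715/22,750 = 33.9%.
LTV = 609,000/664,500 = 91.6%.
Reserves = 17,290/4,195 = 4.1 months.
Option A: score 630 < 640; DTI 33.9% ≤ 36%; LTV 91.6% > 90%; employment 78 ≥ 24 mo; reserves 4.1 < 9 mo → does not qualify.
Option B: score 630 < 680; DTI 33.9% ≤ 36%; LTV 91.6% ≤ 100%; employment 78 ≥ 6 mo; reserves 4.1 ≥ 3 mo → does not qualify.
Option C: score 630 < 680; DTI 33.9% ≤ 36%; LTV 91.6% ≤ 97%; employment 78 ≥ 18 mo; reserves 4.1 < 6 mo → does not qualify.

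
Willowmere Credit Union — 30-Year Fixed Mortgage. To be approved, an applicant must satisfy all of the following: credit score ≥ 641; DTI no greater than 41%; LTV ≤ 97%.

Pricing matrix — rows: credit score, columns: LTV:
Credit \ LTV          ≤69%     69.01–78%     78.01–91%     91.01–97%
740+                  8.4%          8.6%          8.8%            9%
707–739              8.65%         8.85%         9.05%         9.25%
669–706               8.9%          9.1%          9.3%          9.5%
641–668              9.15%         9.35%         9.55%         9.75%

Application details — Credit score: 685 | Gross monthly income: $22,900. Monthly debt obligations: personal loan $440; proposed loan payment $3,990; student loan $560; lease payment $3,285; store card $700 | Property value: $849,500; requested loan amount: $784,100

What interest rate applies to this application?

9.5%

Credit score 685 ≥ 641; Total monthly debts = (440 + 3,990 + 560 + 3,285 + 700) = 8,975. DTI: 8,975 ÷ 22,900 = 39.2%, within the 41% cap
LTV = 784,100/849,500 = 92.3% ≤ 97%
Row: 685 falls in 669–706. Column: 92.3% falls in 91.01–97%. Rate = 9.5%.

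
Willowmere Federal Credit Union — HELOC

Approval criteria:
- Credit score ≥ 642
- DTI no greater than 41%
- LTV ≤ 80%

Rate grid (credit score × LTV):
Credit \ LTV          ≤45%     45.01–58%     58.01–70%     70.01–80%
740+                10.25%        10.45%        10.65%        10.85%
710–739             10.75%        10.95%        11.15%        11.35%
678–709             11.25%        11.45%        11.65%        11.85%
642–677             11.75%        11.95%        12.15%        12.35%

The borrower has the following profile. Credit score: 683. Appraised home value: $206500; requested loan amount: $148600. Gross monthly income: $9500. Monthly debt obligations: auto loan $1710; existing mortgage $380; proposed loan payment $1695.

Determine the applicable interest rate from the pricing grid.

11.85%

Credit score 683 ≥ 642; Total monthly debts = (1,710 + 380 + 1,695) = 3,785. DTI: 3,785 ÷ 9,500 = 39.8%, within the 41% cap
Loan-to-value = 148,600/206,500 = 72% — pass (80% max)
Score 683 is in the 678–709 band; LTV 72% is in the 70.01–80% band → 11.85%.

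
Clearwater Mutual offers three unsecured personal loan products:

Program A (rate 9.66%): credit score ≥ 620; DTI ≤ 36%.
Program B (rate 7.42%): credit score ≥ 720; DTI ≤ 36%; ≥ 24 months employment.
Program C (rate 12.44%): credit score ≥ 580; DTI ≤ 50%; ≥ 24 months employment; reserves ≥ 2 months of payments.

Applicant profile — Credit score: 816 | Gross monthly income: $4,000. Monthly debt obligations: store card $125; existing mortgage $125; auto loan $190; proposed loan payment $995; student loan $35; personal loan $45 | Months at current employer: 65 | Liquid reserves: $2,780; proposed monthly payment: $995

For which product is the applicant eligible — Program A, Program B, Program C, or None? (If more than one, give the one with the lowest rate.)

Program C

Total debts = (125 + 125 + 190 + 995 + 35 + 45) = 1,515; DTI = 1,515/4,000 = 37.9%.
Reserves = 2,780/995 = 2.8 months.
Program A: score 816 ≥ 620; DTI 37.9% > 36% → does not qualify.
Program B: score 816 ≥ 720; DTI 37.9% > 36%; employment 65 ≥ 24 mo → does not qualify.
Program C: score 816 ≥ 580; DTI 37.9% ≤ 50%; employment 65 ≥ 24 mo; reserves 2.8 ≥ 2 mo → qualifies.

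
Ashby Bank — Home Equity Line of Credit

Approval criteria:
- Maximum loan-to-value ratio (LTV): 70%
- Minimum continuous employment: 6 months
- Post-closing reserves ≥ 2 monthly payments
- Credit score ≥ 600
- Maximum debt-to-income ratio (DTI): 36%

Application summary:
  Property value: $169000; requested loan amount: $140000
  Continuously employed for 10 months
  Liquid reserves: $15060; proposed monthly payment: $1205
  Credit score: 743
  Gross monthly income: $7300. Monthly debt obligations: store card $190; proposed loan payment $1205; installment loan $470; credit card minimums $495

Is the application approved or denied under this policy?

Denied

LTV: 140,000 ÷ 169,000 = 82.8%, exceeds 70% cap
Employment 10 ≥ 6 months
Reserves = 15,060/1,205 = 12.5 months ≥ 2
Credit score 743 ≥ 600 (meets)
Total monthly debts = (190 + 1,205 + 470 + 495) = 2,360. DTI: 2,360 ÷ 7,300 = 32.3%, within the 36% cap
Fails on LTV.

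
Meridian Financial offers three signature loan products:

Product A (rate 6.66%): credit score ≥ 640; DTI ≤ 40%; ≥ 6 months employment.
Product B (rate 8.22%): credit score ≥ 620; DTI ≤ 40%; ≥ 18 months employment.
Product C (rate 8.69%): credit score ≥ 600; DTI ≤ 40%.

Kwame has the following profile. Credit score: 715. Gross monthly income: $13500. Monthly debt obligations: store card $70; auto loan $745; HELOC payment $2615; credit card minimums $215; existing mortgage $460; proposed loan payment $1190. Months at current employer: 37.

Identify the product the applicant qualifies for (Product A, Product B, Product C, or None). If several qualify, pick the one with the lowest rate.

Total debts = (70 + 745 + 2,615 + 215 + 460 + 1,190) = 5,295; DTI = 5,295/13,500 = 39.2%.
Product A: score 715 ≥ 640; DTI 39.2% ≤ 40%; employment 37 ≥ 6 mo → qualifies.
Product B: score 715 ≥ 620; DTI 39.2% ≤ 40%; employment 37 ≥ 18 mo → qualifies.
Product C: score 715 ≥ 600; DTI 39.2% ≤ 40% → qualifies.
Qualifying: Product A, Product B, Product C. Lowest rate is 6.66% → Product A.

Product A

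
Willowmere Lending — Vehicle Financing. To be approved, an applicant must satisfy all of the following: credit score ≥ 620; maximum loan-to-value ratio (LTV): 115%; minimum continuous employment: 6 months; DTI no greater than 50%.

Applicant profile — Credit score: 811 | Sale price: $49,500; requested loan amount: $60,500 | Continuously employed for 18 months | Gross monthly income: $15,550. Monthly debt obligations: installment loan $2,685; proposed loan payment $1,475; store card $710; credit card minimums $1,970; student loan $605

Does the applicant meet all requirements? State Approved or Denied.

Denied

Credit score 811 ≥ 620 (meets)
LTV: 60,500 ÷ 49,500 = 122.2%, exceeds 115% cap
Employment 18 ≥ 6 months
Total monthly debts = (2,685 + 1,475 + 710 + 1,970 + 605) = 7,445. DTI = 7,445/15,550 = 47.9% ≤ 50%
Fails on LTV.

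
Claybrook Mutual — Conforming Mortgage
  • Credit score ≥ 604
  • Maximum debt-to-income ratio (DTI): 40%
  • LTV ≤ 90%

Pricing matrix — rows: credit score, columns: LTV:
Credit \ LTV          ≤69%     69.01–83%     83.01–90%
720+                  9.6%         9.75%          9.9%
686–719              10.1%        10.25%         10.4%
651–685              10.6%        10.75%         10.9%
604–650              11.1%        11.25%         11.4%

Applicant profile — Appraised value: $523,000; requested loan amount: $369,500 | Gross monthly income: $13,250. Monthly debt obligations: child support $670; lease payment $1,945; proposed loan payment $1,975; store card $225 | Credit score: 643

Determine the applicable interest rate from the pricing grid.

Credit score 643 ≥ 604; Total monthly debts = (670 + 1,945 + 1,975 + 225) = 4,815. DTI = 4,815/13,250 = 36.3% ≤ 40%
LTV: 369,500 ÷ 523,000 = 70.7%, within 90% cap
Credit 643 → row 604–650; LTV 70.7% → column 69.01–83%. Grid cell → 11.25%.

11.25%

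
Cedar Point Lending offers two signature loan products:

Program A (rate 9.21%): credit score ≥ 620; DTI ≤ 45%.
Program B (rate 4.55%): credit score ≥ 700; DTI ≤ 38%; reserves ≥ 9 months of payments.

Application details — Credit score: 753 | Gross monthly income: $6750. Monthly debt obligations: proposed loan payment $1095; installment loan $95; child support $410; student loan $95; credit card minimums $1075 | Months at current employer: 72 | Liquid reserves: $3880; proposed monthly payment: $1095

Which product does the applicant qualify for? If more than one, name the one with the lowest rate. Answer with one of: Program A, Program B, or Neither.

Total debts = (1,095 + 95 + 410 + 95 + 1,075) = 2,770; DTI = 2,770/6,750 = 41%.
Reserves = 3,880/1,095 = 3.5 months.
Program A: score 753 ≥ 620; DTI 41% ≤ 45% → qualifies.
Program B: score 753 ≥ 700; DTI 41% > 38%; reserves 3.5 < 9 mo → does not qualify.

Program A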